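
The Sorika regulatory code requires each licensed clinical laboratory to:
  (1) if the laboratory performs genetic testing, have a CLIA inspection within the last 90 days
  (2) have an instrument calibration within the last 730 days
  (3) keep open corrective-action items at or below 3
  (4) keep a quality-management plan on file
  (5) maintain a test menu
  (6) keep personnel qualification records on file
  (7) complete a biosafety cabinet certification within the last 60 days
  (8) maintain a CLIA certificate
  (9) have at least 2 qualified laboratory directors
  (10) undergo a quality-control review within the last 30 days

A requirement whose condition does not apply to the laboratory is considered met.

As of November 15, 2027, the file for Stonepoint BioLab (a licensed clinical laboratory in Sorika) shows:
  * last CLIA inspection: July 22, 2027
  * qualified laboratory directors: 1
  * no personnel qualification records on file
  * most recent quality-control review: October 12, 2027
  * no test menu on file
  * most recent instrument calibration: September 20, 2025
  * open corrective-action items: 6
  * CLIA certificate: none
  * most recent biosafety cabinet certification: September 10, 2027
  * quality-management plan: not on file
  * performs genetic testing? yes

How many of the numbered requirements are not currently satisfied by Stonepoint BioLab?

10

1. condition 'performs genetic testing' holds; CLIA inspection 116 days ago vs limit 90 → not met
2. instrument calibration 786 days ago vs limit 730 → not met
3. open corrective-action items 6 > 3 → not met
4. quality-management plan absent → not met
5. test menu absent → not met
6. personnel qualification records absent → not met
7. biosafety cabinet certification 66 days ago vs limit 60 → not met
8. CLIA certificate absent → not met
9. qualified laboratory directors 1 < 2 → not met
10. quality-control review 34 days ago vs limit 30 → not met
Not met: 10 of 10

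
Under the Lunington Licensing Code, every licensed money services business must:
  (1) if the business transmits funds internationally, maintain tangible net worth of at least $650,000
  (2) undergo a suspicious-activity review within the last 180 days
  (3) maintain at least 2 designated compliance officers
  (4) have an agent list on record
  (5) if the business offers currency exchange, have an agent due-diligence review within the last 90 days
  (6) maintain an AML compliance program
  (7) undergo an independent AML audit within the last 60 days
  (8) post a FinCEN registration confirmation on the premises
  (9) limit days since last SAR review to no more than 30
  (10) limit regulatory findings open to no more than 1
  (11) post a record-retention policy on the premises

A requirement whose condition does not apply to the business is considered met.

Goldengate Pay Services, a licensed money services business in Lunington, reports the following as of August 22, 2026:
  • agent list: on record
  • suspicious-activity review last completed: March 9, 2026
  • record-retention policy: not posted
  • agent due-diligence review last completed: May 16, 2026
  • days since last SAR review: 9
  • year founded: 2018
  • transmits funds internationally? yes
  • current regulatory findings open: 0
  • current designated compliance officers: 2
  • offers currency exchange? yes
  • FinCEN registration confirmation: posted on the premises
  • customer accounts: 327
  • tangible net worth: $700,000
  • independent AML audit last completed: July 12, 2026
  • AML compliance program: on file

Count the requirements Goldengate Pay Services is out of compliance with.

1. condition 'transmits funds internationally' holds; tangible net worth $700,000 ≥ $650,000 → met
2. suspicious-activity review 166 days ago vs limit 180 → met
3. designated compliance officers 2 ≥ 2 → met
4. agent list present → met
5. condition 'offers currency exchange' holds; agent due-diligence review 98 days ago vs limit 90 → not met
6. AML compliance program present → met
7. independent AML audit 41 days ago vs limit 60 → met
8. FinCEN registration confirmation present → met
9. days since last SAR review 9 ≤ 30 → met
10. regulatory findings open 0 ≤ 1 → met
11. record-retention policy absent → not met
Not met: 2 of 11

2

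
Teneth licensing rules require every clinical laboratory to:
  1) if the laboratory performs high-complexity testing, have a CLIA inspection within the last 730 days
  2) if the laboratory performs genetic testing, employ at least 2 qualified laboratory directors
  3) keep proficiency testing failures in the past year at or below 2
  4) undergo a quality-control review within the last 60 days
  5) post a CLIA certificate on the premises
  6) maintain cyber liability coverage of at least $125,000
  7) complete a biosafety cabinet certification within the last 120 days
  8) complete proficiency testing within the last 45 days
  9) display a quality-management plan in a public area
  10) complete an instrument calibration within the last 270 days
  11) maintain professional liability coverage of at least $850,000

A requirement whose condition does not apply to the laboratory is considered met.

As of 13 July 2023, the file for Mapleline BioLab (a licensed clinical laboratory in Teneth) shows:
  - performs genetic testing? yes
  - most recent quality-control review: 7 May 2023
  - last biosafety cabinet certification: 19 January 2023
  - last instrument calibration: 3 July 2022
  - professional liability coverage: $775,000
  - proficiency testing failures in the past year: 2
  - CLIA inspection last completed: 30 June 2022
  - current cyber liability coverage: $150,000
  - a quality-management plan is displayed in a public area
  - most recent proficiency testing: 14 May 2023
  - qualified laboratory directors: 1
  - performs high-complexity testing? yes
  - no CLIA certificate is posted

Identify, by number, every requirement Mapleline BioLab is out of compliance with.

2, 4, 5, 7, 8, 10, 11

1. condition 'performs high-complexity testing' holds; CLIA inspection 378 days ago vs limit 730 → met
2. condition 'performs genetic testing' holds; qualified laboratory directors 1 < 2 → not met
3. proficiency testing failures in the past year 2 ≤ 2 → met
4. quality-control review 67 days ago vs limit 60 → not met
5. CLIA certificate absent → not met
6. cyber liability coverage $150,000 ≥ $125,000 → met
7. biosafety cabinet certification 175 days ago vs limit 120 → not met
8. proficiency testing 60 days ago vs limit 45 → not met
9. quality-management plan present → met
10. instrument calibration 375 days ago vs limit 270 → not met
11. professional liability coverage $775,000 < $850,000 → not met
Not met: 2, 4, 5, 7, 8, 10, 11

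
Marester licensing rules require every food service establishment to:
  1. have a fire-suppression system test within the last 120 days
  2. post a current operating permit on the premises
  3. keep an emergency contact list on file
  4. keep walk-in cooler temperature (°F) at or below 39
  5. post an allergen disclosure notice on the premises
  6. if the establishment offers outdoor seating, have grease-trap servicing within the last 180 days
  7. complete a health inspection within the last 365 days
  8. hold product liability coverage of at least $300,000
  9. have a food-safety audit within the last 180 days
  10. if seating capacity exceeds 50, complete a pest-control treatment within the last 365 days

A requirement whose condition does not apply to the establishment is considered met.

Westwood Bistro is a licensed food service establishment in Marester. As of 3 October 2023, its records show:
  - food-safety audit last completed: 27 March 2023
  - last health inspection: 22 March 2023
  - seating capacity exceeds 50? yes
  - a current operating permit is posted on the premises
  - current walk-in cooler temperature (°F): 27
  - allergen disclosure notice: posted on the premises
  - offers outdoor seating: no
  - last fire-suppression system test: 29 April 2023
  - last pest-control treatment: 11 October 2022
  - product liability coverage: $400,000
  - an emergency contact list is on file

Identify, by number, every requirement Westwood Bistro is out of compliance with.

1. fire-suppression system test 157 days ago vs limit 120 → not met
2. current operating permit present → met
3. emergency contact list present → met
4. walk-in cooler temperature (°F) 27 ≤ 39 → met
5. allergen disclosure notice present → met
6. condition 'offers outdoor seating' does not hold → requirement n/a → met
7. health inspection 195 days ago vs limit 365 → met
8. product liability coverage $400,000 ≥ $300,000 → met
9. food-safety audit 190 days ago vs limit 180 → not met
10. condition 'seating capacity exceeds 50' holds; pest-control treatment 357 days ago vs limit 365 → met
Not met: 1, 9

1, 9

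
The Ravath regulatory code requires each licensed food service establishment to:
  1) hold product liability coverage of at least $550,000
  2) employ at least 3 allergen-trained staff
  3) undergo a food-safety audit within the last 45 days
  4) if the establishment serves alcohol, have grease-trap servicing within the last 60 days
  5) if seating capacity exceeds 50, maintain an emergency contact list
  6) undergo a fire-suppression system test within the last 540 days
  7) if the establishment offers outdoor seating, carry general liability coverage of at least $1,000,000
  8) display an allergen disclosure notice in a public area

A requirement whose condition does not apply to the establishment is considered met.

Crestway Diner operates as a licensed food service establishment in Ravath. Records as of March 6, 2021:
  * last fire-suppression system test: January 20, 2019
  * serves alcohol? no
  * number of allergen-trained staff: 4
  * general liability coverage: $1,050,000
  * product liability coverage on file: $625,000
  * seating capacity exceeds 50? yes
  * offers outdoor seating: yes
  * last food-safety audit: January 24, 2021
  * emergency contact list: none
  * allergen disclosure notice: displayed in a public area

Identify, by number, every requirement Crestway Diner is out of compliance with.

1. product liability coverage $625,000 ≥ $550,000 → met
2. allergen-trained staff 4 ≥ 3 → met
3. food-safety audit 41 days ago vs limit 45 → met
4. condition 'serves alcohol' does not hold → requirement n/a → met
5. condition 'seating capacity exceeds 50' holds; emergency contact list absent → not met
6. fire-suppression system test 776 days ago vs limit 540 → not met
7. condition 'offers outdoor seating' holds; general liability coverage $1,050,000 ≥ $1,000,000 → met
8. allergen disclosure notice present → met
Not met: 5, 6

5, 6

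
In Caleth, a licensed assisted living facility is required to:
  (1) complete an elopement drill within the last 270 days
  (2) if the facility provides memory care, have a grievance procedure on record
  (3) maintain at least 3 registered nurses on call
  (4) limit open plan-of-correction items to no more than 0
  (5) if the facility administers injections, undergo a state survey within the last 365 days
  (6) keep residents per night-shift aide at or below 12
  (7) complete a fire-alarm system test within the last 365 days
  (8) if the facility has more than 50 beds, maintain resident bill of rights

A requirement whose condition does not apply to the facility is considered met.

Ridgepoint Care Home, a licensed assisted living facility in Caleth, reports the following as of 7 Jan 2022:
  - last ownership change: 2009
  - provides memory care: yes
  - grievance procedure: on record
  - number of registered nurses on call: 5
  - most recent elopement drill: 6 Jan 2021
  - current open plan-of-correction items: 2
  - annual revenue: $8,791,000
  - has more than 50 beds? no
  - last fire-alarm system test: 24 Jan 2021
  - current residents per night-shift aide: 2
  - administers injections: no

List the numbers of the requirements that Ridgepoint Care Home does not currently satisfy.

1. elopement drill 366 days ago vs limit 270 → not met
2. condition 'provides memory care' holds; grievance procedure present → met
3. registered nurses on call 5 ≥ 3 → met
4. open plan-of-correction items 2 > 0 → not met
5. condition 'administers injections' does not hold → requirement n/a → met
6. residents per night-shift aide 2 ≤ 12 → met
7. fire-alarm system test 348 days ago vs limit 365 → met
8. condition 'has more than 50 beds' does not hold → requirement n/a → met
Not met: 1, 4

1, 4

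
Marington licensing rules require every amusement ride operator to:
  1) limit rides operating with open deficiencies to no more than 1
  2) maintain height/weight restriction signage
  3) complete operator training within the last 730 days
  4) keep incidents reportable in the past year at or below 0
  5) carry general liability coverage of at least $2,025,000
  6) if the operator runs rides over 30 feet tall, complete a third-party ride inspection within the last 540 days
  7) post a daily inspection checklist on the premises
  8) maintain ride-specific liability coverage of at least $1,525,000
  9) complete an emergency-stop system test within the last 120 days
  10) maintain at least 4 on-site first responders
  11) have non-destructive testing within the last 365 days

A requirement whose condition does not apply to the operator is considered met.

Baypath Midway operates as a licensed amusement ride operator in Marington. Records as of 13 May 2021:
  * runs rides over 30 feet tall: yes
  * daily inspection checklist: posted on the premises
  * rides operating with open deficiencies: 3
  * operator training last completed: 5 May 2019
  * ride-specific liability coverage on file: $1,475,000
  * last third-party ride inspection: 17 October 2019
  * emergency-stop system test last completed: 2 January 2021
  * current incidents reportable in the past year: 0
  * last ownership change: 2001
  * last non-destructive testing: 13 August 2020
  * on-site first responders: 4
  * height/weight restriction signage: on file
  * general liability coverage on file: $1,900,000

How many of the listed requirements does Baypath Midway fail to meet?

6

1. rides operating with open deficiencies 3 > 1 → not met
2. height/weight restriction signage present → met
3. operator training 739 days ago vs limit 730 → not met
4. incidents reportable in the past year 0 ≤ 0 → met
5. general liability coverage $1,900,000 < $2,025,000 → not met
6. condition 'runs rides over 30 feet tall' holds; third-party ride inspection 574 days ago vs limit 540 → not met
7. daily inspection checklist present → met
8. ride-specific liability coverage $1,475,000 < $1,525,000 → not met
9. emergency-stop system test 131 days ago vs limit 120 → not met
10. on-site first responders 4 ≥ 4 → met
11. non-destructive testing 273 days ago vs limit 365 → met
Not met: 6 of 11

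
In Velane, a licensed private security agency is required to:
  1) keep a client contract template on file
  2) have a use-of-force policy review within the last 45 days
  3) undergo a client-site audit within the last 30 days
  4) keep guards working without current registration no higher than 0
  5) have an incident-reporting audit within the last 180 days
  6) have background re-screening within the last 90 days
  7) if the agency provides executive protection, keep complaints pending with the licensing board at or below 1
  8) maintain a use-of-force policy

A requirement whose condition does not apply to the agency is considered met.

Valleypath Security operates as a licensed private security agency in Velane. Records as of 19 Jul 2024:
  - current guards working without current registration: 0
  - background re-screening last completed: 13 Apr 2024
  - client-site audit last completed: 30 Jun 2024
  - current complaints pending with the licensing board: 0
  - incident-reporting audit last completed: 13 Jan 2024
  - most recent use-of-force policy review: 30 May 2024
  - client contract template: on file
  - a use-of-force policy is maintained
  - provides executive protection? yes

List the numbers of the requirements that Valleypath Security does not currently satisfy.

1. client contract template present → met
2. use-of-force policy review 50 days ago vs limit 45 → not met
3. client-site audit 19 days ago vs limit 30 → met
4. guards working without current registration 0 ≤ 0 → met
5. incident-reporting audit 188 days ago vs limit 180 → not met
6. background re-screening 97 days ago vs limit 90 → not met
7. condition 'provides executive protection' holds; complaints pending with the licensing board 0 ≤ 1 → met
8. use-of-force policy present → met
Not met: 2, 5, 6

2, 5, 6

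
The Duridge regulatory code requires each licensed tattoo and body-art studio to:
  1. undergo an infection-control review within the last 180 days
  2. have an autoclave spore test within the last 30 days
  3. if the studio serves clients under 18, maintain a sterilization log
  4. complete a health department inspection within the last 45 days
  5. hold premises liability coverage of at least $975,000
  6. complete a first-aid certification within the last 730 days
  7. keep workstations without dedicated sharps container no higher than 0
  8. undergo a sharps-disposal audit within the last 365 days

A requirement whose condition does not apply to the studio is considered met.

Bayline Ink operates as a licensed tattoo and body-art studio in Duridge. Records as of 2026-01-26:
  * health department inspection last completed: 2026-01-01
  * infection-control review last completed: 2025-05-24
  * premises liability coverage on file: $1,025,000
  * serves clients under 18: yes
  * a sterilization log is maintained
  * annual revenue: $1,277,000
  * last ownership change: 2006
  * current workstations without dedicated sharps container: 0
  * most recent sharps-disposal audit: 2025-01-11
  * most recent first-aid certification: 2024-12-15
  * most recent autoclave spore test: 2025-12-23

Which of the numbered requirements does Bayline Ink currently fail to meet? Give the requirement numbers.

1. infection-control review 247 days ago vs limit 180 → not met
2. autoclave spore test 34 days ago vs limit 30 → not met
3. condition 'serves clients under 18' holds; sterilization log present → met
4. health department inspection 25 days ago vs limit 45 → met
5. premises liability coverage $1,025,000 ≥ $975,000 → met
6. first-aid certification 407 days ago vs limit 730 → met
7. workstations without dedicated sharps container 0 ≤ 0 → met
8. sharps-disposal audit 380 days ago vs limit 365 → not met
Not met: 1, 2, 8

1, 2, 8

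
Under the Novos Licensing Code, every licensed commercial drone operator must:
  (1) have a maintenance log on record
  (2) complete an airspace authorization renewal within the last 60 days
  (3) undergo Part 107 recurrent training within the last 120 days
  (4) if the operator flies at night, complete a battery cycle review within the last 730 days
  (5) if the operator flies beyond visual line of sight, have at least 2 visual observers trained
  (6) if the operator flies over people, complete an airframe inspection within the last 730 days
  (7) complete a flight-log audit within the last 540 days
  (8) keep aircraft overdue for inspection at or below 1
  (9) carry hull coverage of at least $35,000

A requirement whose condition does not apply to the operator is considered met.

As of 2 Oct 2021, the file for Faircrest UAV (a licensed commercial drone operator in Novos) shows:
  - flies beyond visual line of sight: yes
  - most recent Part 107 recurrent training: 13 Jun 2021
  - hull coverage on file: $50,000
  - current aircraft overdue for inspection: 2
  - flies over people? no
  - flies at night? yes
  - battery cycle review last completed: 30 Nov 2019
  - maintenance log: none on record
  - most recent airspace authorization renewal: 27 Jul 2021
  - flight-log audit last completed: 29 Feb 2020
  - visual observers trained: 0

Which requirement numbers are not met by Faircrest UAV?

1. maintenance log absent → not met
2. airspace authorization renewal 67 days ago vs limit 60 → not met
3. Part 107 recurrent training 111 days ago vs limit 120 → met
4. condition 'flies at night' holds; battery cycle review 672 days ago vs limit 730 → met
5. condition 'flies beyond visual line of sight' holds; visual observers trained 0 < 2 → not met
6. condition 'flies over people' does not hold → requirement n/a → met
7. flight-log audit 581 days ago vs limit 540 → not met
8. aircraft overdue for inspection 2 > 1 → not met
9. hull coverage $50,000 ≥ $35,000 → met
Not met: 1, 2, 5, 7, 8

1, 2, 5, 7, 8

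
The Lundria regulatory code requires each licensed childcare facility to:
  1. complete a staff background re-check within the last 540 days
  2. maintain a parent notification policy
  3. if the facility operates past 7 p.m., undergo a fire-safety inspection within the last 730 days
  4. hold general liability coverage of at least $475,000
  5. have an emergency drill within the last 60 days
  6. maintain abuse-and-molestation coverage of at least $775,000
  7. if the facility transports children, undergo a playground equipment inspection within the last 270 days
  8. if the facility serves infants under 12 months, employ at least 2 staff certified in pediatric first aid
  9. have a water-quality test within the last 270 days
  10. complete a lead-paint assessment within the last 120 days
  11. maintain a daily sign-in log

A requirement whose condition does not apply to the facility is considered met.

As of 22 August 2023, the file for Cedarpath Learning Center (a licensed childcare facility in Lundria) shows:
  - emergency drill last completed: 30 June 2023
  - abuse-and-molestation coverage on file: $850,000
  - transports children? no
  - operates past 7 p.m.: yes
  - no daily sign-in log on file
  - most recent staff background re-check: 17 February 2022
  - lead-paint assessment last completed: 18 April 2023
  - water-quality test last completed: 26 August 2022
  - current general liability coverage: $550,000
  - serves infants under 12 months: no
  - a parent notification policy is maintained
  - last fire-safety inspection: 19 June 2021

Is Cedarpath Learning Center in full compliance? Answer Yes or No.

No

1. staff background re-check 551 days ago vs limit 540 → not met
2. parent notification policy present → met
3. condition 'operates past 7 p.m.' holds; fire-safety inspection 794 days ago vs limit 730 → not met
4. general liability coverage $550,000 ≥ $475,000 → met
5. emergency drill 53 days ago vs limit 60 → met
6. abuse-and-molestation coverage $850,000 ≥ $775,000 → met
7. condition 'transports children' does not hold → requirement n/a → met
8. condition 'serves infants under 12 months' does not hold → requirement n/a → met
9. water-quality test 361 days ago vs limit 270 → not met
10. lead-paint assessment 126 days ago vs limit 120 → not met
11. daily sign-in log absent → not met
Not met: 1, 3, 9, 10, 11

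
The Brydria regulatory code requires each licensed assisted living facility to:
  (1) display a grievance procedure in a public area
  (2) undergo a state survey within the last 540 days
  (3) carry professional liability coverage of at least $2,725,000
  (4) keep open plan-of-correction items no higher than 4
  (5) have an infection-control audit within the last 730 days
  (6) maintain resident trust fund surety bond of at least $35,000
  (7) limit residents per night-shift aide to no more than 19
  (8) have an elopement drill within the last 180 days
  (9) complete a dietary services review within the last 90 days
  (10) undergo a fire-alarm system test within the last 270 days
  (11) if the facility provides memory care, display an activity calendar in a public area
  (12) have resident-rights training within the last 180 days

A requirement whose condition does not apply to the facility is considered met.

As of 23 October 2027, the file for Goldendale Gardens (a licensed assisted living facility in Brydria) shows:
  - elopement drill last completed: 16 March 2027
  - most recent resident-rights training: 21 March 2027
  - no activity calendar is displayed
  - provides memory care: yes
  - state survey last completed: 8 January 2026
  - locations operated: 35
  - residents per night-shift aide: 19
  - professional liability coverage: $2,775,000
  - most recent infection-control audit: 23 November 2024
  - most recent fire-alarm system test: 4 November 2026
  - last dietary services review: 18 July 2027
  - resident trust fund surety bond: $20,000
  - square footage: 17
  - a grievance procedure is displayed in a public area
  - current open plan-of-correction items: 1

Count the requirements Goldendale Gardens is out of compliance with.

1. grievance procedure present → met
2. state survey 653 days ago vs limit 540 → not met
3. professional liability coverage $2,775,000 ≥ $2,725,000 → met
4. open plan-of-correction items 1 ≤ 4 → met
5. infection-control audit 1064 days ago vs limit 730 → not met
6. resident trust fund surety bond $20,000 < $35,000 → not met
7. residents per night-shift aide 19 ≤ 19 → met
8. elopement drill 221 days ago vs limit 180 → not met
9. dietary services review 97 days ago vs limit 90 → not met
10. fire-alarm system test 353 days ago vs limit 270 → not met
11. condition 'provides memory care' holds; activity calendar absent → not met
12. resident-rights training 216 days ago vs limit 180 → not met
Not met: 8 of 12

8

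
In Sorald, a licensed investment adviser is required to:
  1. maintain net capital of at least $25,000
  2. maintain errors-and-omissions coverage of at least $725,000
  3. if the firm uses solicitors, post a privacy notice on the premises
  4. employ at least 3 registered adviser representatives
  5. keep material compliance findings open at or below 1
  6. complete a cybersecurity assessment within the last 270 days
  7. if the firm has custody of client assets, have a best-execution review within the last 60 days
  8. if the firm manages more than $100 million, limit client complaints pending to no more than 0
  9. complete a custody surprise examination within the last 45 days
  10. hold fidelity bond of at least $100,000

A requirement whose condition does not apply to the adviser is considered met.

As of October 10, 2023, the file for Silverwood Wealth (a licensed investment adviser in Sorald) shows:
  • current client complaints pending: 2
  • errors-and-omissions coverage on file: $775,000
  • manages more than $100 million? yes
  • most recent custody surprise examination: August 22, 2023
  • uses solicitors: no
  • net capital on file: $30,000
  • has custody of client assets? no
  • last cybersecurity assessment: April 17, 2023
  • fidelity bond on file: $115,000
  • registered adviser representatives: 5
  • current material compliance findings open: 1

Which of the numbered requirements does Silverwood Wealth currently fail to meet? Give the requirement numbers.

8, 9

1. net capital $30,000 ≥ $25,000 → met
2. errors-and-omissions coverage $775,000 ≥ $725,000 → met
3. condition 'uses solicitors' does not hold → requirement n/a → met
4. registered adviser representatives 5 ≥ 3 → met
5. material compliance findings open 1 ≤ 1 → met
6. cybersecurity assessment 176 days ago vs limit 270 → met
7. condition 'has custody of client assets' does not hold → requirement n/a → met
8. condition 'manages more than $100 million' holds; client complaints pending 2 > 0 → not met
9. custody surprise examination 49 days ago vs limit 45 → not met
10. fidelity bond $115,000 ≥ $100,000 → met
Not met: 8, 9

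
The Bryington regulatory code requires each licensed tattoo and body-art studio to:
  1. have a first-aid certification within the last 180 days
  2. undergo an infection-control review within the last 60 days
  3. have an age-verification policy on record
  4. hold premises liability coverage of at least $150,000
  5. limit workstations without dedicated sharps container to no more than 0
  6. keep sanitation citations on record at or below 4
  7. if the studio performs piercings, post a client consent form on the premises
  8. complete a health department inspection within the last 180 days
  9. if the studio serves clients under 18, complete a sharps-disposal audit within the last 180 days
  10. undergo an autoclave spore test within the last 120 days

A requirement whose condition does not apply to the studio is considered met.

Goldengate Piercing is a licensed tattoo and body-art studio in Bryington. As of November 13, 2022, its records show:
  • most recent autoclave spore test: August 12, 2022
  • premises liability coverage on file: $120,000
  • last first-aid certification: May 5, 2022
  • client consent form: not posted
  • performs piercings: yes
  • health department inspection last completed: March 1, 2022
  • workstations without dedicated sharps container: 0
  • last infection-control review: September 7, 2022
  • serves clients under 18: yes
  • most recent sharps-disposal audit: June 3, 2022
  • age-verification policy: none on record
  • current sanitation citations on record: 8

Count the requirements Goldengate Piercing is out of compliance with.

1. first-aid certification 192 days ago vs limit 180 → not met
2. infection-control review 67 days ago vs limit 60 → not met
3. age-verification policy absent → not met
4. premises liability coverage $120,000 < $150,000 → not met
5. workstations without dedicated sharps container 0 ≤ 0 → met
6. sanitation citations on record 8 > 4 → not met
7. condition 'performs piercings' holds; client consent form absent → not met
8. health department inspection 257 days ago vs limit 180 → not met
9. condition 'serves clients under 18' holds; sharps-disposal audit 163 days ago vs limit 180 → met
10. autoclave spore test 93 days ago vs limit 120 → met
Not met: 7 of 10

7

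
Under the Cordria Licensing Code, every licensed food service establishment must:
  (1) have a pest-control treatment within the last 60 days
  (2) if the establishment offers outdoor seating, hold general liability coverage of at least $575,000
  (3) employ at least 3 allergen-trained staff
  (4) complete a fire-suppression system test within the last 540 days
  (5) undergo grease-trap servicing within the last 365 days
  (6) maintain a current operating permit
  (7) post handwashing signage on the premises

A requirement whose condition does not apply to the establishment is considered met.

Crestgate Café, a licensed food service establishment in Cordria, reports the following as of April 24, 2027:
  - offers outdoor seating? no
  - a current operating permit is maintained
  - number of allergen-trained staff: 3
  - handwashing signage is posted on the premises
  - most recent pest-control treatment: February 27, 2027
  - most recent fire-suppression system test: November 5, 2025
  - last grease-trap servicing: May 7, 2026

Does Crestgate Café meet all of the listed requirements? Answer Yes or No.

1. pest-control treatment 56 days ago vs limit 60 → met
2. condition 'offers outdoor seating' does not hold → requirement n/a → met
3. allergen-trained staff 3 ≥ 3 → met
4. fire-suppression system test 535 days ago vs limit 540 → met
5. grease-trap servicing 352 days ago vs limit 365 → met
6. current operating permit present → met
7. handwashing signage present → met
All met.

Yes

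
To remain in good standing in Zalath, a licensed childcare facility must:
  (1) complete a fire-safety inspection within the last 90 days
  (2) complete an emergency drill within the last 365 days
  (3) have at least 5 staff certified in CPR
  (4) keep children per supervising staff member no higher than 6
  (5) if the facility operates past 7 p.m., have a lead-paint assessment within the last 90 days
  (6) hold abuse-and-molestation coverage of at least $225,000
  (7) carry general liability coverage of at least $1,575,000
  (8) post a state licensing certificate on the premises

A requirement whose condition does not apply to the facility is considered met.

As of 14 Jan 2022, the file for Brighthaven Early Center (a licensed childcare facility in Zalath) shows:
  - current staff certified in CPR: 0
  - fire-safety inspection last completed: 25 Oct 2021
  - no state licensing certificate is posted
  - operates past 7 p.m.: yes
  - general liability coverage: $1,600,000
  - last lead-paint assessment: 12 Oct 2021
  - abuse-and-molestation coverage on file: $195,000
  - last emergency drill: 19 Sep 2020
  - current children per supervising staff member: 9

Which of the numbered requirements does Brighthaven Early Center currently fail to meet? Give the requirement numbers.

2, 3, 4, 5, 6, 8

1. fire-safety inspection 81 days ago vs limit 90 → met
2. emergency drill 482 days ago vs limit 365 → not met
3. staff certified in CPR 0 < 5 → not met
4. children per supervising staff member 9 > 6 → not met
5. condition 'operates past 7 p.m.' holds; lead-paint assessment 94 days ago vs limit 90 → not met
6. abuse-and-molestation coverage $195,000 < $225,000 → not met
7. general liability coverage $1,600,000 ≥ $1,575,000 → met
8. state licensing certificate absent → not met
Not met: 2, 3, 4, 5, 6, 8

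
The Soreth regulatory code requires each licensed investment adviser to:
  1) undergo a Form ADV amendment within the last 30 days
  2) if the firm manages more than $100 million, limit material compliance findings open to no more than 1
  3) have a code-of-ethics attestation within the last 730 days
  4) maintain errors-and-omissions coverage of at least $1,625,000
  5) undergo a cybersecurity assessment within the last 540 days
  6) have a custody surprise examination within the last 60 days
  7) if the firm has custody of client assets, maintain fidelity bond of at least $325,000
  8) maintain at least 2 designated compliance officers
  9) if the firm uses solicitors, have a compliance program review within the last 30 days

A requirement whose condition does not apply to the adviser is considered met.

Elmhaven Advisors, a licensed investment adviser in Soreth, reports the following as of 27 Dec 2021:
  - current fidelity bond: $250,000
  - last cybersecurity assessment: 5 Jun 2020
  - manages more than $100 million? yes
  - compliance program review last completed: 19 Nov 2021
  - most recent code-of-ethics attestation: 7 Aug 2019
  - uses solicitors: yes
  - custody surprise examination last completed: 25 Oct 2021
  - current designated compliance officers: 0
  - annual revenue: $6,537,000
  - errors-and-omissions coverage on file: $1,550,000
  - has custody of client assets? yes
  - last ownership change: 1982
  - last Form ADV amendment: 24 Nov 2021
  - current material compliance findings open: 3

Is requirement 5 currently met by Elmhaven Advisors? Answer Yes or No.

No

5. cybersecurity assessment 570 days ago vs limit 540 → not met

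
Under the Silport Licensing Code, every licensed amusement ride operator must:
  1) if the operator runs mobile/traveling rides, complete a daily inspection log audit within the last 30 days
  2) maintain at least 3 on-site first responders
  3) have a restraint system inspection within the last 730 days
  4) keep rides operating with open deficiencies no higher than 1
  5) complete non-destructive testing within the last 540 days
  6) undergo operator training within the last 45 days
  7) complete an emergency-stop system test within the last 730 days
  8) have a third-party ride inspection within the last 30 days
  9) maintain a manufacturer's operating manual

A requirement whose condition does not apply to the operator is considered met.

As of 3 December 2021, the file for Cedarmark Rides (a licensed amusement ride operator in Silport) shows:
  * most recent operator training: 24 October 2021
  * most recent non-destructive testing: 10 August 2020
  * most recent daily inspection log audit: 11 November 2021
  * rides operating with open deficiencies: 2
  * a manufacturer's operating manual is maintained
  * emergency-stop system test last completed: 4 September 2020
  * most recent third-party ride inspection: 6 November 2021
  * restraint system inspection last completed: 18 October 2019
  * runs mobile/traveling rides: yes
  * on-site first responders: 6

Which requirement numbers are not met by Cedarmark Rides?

1. condition 'runs mobile/traveling rides' holds; daily inspection log audit 22 days ago vs limit 30 → met
2. on-site first responders 6 ≥ 3 → met
3. restraint system inspection 777 days ago vs limit 730 → not met
4. rides operating with open deficiencies 2 > 1 → not met
5. non-destructive testing 480 days ago vs limit 540 → met
6. operator training 40 days ago vs limit 45 → met
7. emergency-stop system test 455 days ago vs limit 730 → met
8. third-party ride inspection 27 days ago vs limit 30 → met
9. manufacturer's operating manual present → met
Not met: 3, 4

3, 4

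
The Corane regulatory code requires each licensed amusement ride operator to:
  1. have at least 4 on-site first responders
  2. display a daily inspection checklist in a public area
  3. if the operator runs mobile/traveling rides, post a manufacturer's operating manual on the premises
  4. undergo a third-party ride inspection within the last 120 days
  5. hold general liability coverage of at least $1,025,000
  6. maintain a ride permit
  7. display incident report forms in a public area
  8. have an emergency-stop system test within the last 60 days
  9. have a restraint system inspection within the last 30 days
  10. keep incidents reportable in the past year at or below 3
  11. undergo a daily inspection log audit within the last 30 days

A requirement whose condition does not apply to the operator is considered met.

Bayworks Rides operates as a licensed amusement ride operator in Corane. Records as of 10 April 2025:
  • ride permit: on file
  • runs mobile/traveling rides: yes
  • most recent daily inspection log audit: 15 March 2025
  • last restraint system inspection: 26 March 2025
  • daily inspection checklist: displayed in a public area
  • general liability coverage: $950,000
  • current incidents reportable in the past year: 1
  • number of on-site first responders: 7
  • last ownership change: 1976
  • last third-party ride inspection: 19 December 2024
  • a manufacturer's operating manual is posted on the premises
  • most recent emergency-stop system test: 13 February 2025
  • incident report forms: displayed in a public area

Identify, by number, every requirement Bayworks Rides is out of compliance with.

5

1. on-site first responders 7 ≥ 4 → met
2. daily inspection checklist present → met
3. condition 'runs mobile/traveling rides' holds; manufacturer's operating manual present → met
4. third-party ride inspection 112 days ago vs limit 120 → met
5. general liability coverage $950,000 < $1,025,000 → not met
6. ride permit present → met
7. incident report forms present → met
8. emergency-stop system test 56 days ago vs limit 60 → met
9. restraint system inspection 15 days ago vs limit 30 → met
10. incidents reportable in the past year 1 ≤ 3 → met
11. daily inspection log audit 26 days ago vs limit 30 → met
Not met: 5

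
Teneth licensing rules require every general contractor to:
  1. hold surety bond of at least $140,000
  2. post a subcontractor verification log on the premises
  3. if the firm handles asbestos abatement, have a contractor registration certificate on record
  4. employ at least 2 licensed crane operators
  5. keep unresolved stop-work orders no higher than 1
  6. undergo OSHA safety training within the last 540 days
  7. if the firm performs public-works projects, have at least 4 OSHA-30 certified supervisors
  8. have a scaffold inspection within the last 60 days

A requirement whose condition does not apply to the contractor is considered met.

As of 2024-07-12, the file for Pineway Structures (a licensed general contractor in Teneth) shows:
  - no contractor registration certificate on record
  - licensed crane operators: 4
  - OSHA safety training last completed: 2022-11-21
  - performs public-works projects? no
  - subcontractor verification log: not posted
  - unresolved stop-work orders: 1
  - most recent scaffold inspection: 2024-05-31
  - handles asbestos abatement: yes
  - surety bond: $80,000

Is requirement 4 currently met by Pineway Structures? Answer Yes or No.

Yes

4. licensed crane operators 4 ≥ 2 → met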